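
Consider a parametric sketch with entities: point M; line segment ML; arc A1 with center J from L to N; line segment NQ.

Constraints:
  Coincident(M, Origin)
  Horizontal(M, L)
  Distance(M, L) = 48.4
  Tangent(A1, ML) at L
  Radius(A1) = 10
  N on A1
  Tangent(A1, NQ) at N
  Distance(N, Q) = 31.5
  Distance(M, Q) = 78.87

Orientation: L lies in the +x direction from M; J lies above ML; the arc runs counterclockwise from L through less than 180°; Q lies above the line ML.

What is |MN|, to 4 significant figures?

57.66

Checks: |JN| = 10.00 ✓; ∠(JN, NQ) = 90.00° ✓; |NQ| = 31.50 ✓; |MQ| = 78.87 ✓.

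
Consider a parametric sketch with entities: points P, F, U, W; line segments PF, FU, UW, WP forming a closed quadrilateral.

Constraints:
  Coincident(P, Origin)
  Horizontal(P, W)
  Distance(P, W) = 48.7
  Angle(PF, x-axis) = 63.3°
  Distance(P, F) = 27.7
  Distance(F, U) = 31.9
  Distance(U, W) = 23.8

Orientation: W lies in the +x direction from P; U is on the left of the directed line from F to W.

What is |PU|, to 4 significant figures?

50.11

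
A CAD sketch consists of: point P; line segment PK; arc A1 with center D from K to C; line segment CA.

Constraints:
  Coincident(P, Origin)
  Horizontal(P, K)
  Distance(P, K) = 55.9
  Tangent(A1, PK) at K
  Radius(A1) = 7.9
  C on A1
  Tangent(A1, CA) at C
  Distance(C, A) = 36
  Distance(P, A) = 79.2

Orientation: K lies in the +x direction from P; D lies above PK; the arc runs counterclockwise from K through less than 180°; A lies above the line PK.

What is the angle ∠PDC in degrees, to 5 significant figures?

167.86°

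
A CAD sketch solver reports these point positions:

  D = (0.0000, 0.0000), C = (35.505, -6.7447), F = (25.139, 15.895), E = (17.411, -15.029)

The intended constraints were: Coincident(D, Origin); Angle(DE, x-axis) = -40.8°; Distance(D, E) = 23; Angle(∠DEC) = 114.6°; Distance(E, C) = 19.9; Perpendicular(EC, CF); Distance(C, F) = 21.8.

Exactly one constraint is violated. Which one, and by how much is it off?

Distance(C, F) = 21.8 — off by 3.10.

D = (0.00, 0.00) ✓; DE at -40.80° ✓; |DE| = 23.00 ✓; ∠DEC = 114.6° ✓; |EC| = 19.90 ✓; ∠(EC, CF) = 90.00° ✓; |CF| = 24.90 ✗.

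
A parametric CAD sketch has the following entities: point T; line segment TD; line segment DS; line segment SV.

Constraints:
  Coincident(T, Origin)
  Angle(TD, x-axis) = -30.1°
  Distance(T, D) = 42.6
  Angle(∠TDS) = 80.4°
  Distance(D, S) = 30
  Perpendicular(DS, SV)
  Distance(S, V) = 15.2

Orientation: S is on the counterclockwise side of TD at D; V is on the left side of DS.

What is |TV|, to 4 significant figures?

35.25

T is at the origin; TD runs at -30.1° with length 42.6, so D = 42.6·(cos -30.1°, sin -30.1°) = (36.86, -21.36). ∠TDS = 80.4°, so DS runs at -30.1° + (180° − 80.4°) = 69.50° from the x-axis; with |DS| = 30.0, S = D + 30.0·(cos 69.50°, sin 69.50°) = (47.36, 6.736). The perpendicularity gives SV at right angles to DS; with |SV| = 15.2 on the left of DS, V = S + 15.2·(-0.9367, 0.3502) = (33.12, 12.06). Then |TV| = |V − T| = 35.25.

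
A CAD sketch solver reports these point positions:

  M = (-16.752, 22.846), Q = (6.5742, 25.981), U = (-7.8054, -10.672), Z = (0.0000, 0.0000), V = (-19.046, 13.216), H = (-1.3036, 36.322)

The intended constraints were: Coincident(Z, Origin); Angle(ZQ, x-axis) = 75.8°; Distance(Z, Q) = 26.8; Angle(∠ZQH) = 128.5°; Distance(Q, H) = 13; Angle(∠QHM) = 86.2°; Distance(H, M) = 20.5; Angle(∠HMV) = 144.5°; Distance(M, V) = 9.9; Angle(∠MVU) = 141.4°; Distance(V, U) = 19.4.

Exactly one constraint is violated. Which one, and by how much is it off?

Distance(V, U) = 19.4 — off by 7.00.

Z = (0.00, 0.00) ✓; ZQ at 75.80° ✓; |ZQ| = 26.80 ✓; ∠ZQH = 128.5° ✓; |QH| = 13.00 ✓; ∠QHM = 86.20° ✓; |HM| = 20.50 ✓; ∠HMV = 144.5° ✓; |MV| = 9.899 ✓; ∠MVU = 141.4° ✓; |VU| = 26.40 ✗.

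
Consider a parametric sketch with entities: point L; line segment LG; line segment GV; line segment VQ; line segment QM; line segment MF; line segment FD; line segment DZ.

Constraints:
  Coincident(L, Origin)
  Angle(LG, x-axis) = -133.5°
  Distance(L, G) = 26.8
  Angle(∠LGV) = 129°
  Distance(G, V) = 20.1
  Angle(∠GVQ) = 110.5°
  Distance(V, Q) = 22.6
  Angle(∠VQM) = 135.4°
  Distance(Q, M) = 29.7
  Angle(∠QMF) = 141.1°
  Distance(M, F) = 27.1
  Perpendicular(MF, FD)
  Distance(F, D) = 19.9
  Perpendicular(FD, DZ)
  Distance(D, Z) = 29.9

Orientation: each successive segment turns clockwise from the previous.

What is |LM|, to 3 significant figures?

42.7

L is at the origin; LG runs at -133.5° with length 26.8, so G = (-18.4, -19.4). ∠LGV = 129.0° gives GV at 176° from the x-axis; with |GV| = 20.1, V = (-38.5, -17.9). ∠GVQ = 110.5° gives VQ at 106° from the x-axis; with |VQ| = 22.6, Q = (-44.7, 3.86). ∠VQM = 135.4° gives QM at 61.4° from the x-axis; with |QM| = 29.7, M = (-30.5, 29.9). Then |LM| = |M − L| = 42.7.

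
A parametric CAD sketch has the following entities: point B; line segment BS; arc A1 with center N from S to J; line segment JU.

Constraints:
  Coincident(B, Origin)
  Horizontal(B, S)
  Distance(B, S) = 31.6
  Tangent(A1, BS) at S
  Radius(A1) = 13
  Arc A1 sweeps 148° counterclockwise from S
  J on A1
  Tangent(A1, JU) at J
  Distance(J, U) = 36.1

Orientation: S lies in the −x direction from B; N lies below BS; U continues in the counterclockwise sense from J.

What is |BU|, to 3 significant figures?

43.9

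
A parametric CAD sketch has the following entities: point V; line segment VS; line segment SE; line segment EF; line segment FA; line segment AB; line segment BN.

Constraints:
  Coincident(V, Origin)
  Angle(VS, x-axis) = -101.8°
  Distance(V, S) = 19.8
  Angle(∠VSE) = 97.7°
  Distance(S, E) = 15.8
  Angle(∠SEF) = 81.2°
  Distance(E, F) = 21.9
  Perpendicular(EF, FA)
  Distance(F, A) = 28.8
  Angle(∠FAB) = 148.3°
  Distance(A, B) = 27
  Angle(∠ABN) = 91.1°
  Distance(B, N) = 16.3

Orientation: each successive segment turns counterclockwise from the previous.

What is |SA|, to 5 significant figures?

23.526

V is at the origin; VS runs at -101.8° with length 19.8, so S = (-4.0490, -19.382). ∠VSE = 97.7° gives SE at -19.500° from the x-axis; with |SE| = 15.8, E = (10.845, -24.656). ∠SEF = 81.2° gives EF at 79.300° from the x-axis; with |EF| = 21.9, F = (14.911, -3.1365). EF is perpendicular to FA, so FA runs at 169.30°; with |FA| = 28.8, A = (-13.388, 2.2107). Then |SA| = |A − S| = 23.526.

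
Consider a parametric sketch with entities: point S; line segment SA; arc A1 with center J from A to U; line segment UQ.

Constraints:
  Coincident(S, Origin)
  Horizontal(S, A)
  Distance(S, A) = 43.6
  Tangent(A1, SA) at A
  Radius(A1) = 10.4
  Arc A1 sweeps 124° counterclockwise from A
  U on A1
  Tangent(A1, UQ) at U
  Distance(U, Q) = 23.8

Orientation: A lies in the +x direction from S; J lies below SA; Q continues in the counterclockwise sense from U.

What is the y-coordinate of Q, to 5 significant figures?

-35.947

S is at the origin; S and A share the same y with |SA| = 43.6 and A on the +x side, so A = (43.600, 0.0000). The tangent condition forces JA to be normal to SA, so J = A + (0, -10.4) = (43.600, -10.400). On A1, A sits at bearing 90° from J; a 124° counterclockwise sweep puts U at bearing 214°, so U = J + 10.4·(cos 214°, sin 214°) = (34.978, -16.216). A1 meets UQ tangentially, so JU is at right angles to UQ, so UQ runs along (−sin 214°, cos 214°); with |UQ| = 23.8, Q = (48.287, -35.947). So Q.y = -35.947.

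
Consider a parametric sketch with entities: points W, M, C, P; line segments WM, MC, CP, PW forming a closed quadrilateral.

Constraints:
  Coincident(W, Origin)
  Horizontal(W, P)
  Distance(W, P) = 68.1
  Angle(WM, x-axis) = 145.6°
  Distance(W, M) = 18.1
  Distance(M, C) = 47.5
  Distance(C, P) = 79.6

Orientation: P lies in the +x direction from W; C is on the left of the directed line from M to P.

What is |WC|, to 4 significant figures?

52.52

W is at the origin; WP is horizontal with |WP| = 68.1 and P in +x, so P = (68.1, 0). WM runs at 145.6° with |WM| = 18.1, so M = (-14.93, 10.23). C is determined by |MC| = 47.5 and |CP| = 79.6 together: it lies at the intersection of circle(M, 47.5) and circle(P, 79.6). With |MP| = 83.66, the foot of the radical line on MP is 17.45 from M and the perpendicular offset is √(47.5² − 17.45²) = 44.18. Taking the left-of-MP solution: C = (7.782, 51.94).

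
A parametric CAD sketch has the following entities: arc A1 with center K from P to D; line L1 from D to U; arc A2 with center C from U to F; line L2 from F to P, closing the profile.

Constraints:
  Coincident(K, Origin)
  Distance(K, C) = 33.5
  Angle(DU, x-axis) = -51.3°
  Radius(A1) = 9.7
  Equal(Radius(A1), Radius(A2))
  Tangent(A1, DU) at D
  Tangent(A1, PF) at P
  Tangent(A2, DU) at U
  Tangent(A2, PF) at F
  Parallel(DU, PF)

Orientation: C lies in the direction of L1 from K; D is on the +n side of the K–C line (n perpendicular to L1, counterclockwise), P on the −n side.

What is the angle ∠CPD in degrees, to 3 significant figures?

73.9°

K is at the origin and C lies 33.5 along u from K, so C = 33.5·u = (20.9, -26.1). Tangency of A1 to both parallel lines with radius 9.7 puts D and P at K ± 9.7·n: D = (7.57, 6.06), P = (-7.57, -6.06). Then cos ∠CPD = PC·PD / (|PC||PD|), giving 73.9°.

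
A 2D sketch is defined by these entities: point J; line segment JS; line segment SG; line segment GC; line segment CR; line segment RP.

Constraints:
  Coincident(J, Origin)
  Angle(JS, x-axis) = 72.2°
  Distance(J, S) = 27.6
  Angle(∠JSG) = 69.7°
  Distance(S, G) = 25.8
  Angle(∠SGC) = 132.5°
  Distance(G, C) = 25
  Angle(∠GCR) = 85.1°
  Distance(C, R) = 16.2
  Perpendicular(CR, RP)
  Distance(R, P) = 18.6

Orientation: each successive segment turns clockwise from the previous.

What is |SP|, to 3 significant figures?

23.0

J is at the origin; JS runs at 72.2° with length 27.6, so S = (8.44, 26.3). ∠JSG = 69.7° gives SG at -38.1° from the x-axis; with |SG| = 25.8, G = (28.7, 10.4). ∠SGC = 132.5° gives GC at -85.6° from the x-axis; with |GC| = 25.0, C = (30.7, -14.6). ∠GCR = 85.1° gives CR at 180° from the x-axis; with |CR| = 16.2, R = (14.5, -14.4). The perpendicularity gives RP at right angles to CR, so RP runs at 89.5°; with |RP| = 18.6, P = (14.6, 4.17). Then |SP| = |P − S| = 23.0.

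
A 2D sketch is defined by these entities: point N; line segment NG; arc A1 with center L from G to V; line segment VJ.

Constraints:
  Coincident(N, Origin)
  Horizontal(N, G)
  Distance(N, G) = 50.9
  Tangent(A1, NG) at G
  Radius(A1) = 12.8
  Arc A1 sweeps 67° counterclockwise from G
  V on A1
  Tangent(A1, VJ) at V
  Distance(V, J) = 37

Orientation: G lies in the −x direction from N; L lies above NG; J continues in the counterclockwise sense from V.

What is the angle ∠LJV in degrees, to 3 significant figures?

19.1°

N is at the origin; N and G share the same y with |NG| = 50.9 and G on the −x side, so G = (-50.9, 0.00). Since A1 is tangent to NG there, LG ⟂ NG, so L = G + (0, 12.8) = (-50.9, 12.8). On A1, G sits at bearing -90° from L; a 67° counterclockwise sweep puts V at bearing -23°, so V = L + 12.8·(cos -23°, sin -23°) = (-39.1, 7.80). Tangency of A1 to VJ means the radius LV is perpendicular to VJ, so VJ runs along (−sin -23°, cos -23°); with |VJ| = 37.0, J = (-24.7, 41.9). Then cos ∠LJV = JL·JV / (|JL||JV|), giving 19.1°.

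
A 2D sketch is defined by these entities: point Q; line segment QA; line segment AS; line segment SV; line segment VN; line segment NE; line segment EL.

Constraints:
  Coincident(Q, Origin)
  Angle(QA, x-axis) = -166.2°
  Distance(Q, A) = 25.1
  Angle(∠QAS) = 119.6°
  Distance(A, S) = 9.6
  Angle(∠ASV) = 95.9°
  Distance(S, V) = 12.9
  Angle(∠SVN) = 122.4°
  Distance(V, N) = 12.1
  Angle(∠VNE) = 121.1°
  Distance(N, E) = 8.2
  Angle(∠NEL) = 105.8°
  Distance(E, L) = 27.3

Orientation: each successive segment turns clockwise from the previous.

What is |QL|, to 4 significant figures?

32.69

∠VNE = 121.1° gives NE at -67.20° from the x-axis; with |NE| = 8.2, E = (-7.409, 1.462). ∠NEL = 105.8° gives EL at -141.4° from the x-axis; with |EL| = 27.3, L = (-28.74, -15.57). Then |QL| = |L − Q| = 32.69.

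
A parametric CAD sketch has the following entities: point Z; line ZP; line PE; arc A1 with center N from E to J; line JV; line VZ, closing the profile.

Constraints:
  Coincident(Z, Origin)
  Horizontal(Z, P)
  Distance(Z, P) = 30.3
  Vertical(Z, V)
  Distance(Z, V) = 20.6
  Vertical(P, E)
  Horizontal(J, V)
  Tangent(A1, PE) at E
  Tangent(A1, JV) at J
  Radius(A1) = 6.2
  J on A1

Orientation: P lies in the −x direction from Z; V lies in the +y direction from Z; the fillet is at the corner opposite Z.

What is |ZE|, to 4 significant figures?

33.55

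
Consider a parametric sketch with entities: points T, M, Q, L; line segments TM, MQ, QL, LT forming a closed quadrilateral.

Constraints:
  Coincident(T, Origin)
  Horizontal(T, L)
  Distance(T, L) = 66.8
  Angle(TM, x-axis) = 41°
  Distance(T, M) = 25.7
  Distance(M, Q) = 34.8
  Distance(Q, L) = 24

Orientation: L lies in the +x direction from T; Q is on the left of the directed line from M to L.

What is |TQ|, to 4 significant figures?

57.72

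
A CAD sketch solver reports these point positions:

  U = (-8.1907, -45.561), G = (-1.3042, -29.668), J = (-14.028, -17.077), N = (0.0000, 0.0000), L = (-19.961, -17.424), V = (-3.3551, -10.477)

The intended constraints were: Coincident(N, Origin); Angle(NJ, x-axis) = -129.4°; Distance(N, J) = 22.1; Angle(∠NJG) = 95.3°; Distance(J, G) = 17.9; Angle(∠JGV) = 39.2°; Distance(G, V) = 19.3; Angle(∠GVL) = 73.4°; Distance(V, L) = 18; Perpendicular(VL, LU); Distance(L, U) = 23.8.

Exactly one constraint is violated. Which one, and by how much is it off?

Distance(L, U) = 23.8 — off by 6.70.

N = (0.00, 0.00) ✓; NJ at -129.4° ✓; |NJ| = 22.10 ✓; ∠NJG = 95.30° ✓; |JG| = 17.90 ✓; ∠JGV = 39.20° ✓; |GV| = 19.30 ✓; ∠GVL = 73.40° ✓; |VL| = 18.00 ✓; ∠(VL, LU) = 90.00° ✓; |LU| = 30.50 ✗.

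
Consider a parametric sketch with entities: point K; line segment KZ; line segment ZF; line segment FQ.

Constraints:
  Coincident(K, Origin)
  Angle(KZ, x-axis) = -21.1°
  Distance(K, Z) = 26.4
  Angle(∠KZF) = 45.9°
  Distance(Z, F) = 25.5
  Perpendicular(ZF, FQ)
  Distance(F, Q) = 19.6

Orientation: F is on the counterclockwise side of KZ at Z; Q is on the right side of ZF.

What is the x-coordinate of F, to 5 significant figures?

14.666

K is at the origin; KZ runs at -21.1° with length 26.4, so Z = 26.4·(cos -21.1°, sin -21.1°) = (24.630, -9.5039). ∠KZF = 45.9°, so ZF runs at -21.1° + (180° − 45.9°) = 113.00° from the x-axis; with |ZF| = 25.5, F = Z + 25.5·(cos 113.00°, sin 113.00°) = (14.666, 13.969). So F.x = 14.666.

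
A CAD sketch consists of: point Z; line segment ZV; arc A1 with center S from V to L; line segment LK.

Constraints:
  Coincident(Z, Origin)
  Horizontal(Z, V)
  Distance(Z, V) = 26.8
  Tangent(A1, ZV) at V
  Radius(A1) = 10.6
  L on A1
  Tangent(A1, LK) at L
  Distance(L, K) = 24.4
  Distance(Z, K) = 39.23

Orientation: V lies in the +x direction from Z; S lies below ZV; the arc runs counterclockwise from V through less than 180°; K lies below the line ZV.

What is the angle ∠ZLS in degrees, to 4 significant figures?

144.0°

Checks: |SL| = 10.60 ✓; ∠(SL, LK) = 90.00° ✓; |LK| = 24.40 ✓; |ZK| = 39.23 ✓.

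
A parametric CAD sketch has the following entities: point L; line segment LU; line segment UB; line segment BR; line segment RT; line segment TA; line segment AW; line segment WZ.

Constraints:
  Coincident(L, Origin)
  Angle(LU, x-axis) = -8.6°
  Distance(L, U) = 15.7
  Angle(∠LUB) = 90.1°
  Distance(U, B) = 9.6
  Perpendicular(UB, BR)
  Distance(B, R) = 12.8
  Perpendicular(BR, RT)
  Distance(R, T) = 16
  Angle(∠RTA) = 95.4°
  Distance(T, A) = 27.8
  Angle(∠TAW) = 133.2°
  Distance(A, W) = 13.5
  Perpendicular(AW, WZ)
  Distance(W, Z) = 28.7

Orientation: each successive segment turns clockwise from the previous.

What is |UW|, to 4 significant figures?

25.00

L is at the origin; LU runs at -8.6° with length 15.7, so U = (15.52, -2.348). ∠LUB = 90.1° gives UB at -98.50° from the x-axis; with |UB| = 9.6, B = (14.10, -11.84). The perpendicularity gives BR at right angles to UB, so BR runs at 171.5°; with |BR| = 12.8, R = (1.445, -9.950). The perpendicularity gives RT at right angles to BR, so RT runs at 81.50°; with |RT| = 16.0, T = (3.810, 5.874). ∠RTA = 95.4° gives TA at -3.100° from the x-axis; with |TA| = 27.8, A = (31.57, 4.371). ∠TAW = 133.2° gives AW at -49.90° from the x-axis; with |AW| = 13.5, W = (40.27, -5.956). Then |UW| = |W − U| = 25.00.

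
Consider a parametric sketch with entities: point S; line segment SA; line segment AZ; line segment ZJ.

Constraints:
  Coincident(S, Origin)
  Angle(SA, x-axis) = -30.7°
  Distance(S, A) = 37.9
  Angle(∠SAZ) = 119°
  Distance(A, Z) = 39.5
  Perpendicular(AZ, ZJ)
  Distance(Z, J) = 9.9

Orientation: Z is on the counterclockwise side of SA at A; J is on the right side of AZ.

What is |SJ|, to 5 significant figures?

72.129

S is at the origin; SA runs at -30.7° with length 37.9, so A = 37.9·(cos -30.7°, sin -30.7°) = (32.588, -19.350). ∠SAZ = 119.0°, so AZ runs at -30.7° + (180° − 119.0°) = 30.300° from the x-axis; with |AZ| = 39.5, Z = A + 39.5·(cos 30.300°, sin 30.300°) = (66.693, 0.57926). AZ ⟂ ZJ; with |ZJ| = 9.9 on the right of AZ, J = Z + 9.9·(0.50453, -0.86340) = (71.687, -7.9684). Then |SJ| = |J − S| = 72.129.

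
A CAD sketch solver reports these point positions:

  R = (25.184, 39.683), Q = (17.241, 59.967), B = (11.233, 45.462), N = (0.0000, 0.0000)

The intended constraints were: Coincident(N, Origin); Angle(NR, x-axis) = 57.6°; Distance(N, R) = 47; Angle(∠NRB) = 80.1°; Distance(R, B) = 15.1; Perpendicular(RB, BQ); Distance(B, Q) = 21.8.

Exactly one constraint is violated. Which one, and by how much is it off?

Distance(B, Q) = 21.8 — off by 6.10.

N = (0.00, 0.00) ✓; NR at 57.60° ✓; |NR| = 47.00 ✓; ∠NRB = 80.10° ✓; |RB| = 15.10 ✓; ∠(RB, BQ) = 90.00° ✓; |BQ| = 15.70 ✗.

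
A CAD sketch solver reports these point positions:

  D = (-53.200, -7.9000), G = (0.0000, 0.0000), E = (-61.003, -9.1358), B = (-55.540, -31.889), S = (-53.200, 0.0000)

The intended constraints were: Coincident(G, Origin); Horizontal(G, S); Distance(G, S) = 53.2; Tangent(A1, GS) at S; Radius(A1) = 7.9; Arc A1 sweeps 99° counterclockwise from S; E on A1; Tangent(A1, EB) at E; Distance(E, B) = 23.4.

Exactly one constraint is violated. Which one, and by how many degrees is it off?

Tangent(A1, EB) at E — off by 4.50°.

G = (0.00, 0.00) ✓; G.y = 0.00, S.y = 0.00 ✓; |GS| = 53.20 ✓; ∠(DS, SG) = 90.00° ✓; |DS| = 7.900 ✓; bearing(D→E) − bearing(D→S) = 99.00° ✓; |DE| = 7.900 ✓; ∠(DE, EB) = 85.50° ✗; |EB| = 23.40 ✓.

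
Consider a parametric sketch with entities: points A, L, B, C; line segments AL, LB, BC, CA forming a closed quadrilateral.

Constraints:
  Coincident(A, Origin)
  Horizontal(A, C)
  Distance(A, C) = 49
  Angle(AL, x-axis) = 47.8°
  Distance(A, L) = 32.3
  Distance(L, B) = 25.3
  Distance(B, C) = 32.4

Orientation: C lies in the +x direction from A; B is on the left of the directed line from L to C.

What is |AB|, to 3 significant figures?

55.8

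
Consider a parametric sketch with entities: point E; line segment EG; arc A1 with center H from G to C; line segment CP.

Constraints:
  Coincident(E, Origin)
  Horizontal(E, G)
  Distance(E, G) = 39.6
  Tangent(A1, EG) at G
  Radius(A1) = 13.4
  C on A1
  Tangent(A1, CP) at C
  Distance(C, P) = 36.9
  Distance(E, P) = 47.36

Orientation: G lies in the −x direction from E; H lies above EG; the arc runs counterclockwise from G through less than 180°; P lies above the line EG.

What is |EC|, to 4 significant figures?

28.41

Checks: E = (0.00, 0.00) ✓; |HC| = 13.40 ✓; ∠(HC, CP) = 90.00° ✓; |CP| = 36.90 ✓; |EP| = 47.36 ✓.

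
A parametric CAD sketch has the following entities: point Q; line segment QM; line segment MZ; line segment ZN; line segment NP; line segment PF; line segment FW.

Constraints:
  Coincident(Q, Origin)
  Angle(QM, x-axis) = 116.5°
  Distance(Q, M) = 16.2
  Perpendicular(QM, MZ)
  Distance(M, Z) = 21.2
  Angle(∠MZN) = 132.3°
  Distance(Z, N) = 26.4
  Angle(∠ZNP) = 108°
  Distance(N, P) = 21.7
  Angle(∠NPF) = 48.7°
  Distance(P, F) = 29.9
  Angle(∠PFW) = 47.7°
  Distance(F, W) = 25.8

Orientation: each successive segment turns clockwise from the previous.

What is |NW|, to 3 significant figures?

3.30

Q is at the origin; QM runs at 116.5° with length 16.2, so M = (-7.23, 14.5). The perpendicularity gives MZ at right angles to QM, so MZ runs at 26.5°; with |MZ| = 21.2, Z = (11.7, 24.0). ∠MZN = 132.3° gives ZN at -21.2° from the x-axis; with |ZN| = 26.4, N = (36.4, 14.4). ∠ZNP = 108.0° gives NP at -93.2° from the x-axis; with |NP| = 21.7, P = (35.1, -7.26). ∠NPF = 48.7° gives PF at 136° from the x-axis; with |PF| = 29.9, F = (13.8, 13.7). ∠PFW = 47.7° gives FW at 3.20° from the x-axis; with |FW| = 25.8, W = (39.6, 15.1). Then |NW| = |W − N| = 3.30.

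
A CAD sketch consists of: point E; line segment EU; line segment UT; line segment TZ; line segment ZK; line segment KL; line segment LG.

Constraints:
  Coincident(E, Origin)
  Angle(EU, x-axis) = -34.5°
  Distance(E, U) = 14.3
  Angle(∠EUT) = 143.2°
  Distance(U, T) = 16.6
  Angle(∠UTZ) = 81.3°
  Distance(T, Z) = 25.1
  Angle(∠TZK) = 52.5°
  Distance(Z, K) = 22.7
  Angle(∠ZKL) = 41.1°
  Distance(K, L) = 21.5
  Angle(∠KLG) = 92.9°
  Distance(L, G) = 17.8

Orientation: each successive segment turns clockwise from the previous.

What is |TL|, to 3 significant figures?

10.5

E is at the origin; EU runs at -34.5° with length 14.3, so U = (11.8, -8.10). ∠EUT = 143.2° gives UT at -71.3° from the x-axis; with |UT| = 16.6, T = (17.1, -23.8). ∠UTZ = 81.3° gives TZ at -170° from the x-axis; with |TZ| = 25.1, Z = (-7.61, -28.2). ∠TZK = 52.5° gives ZK at 62.5° from the x-axis; with |ZK| = 22.7, K = (2.87, -8.05). ∠ZKL = 41.1° gives KL at -76.4° from the x-axis; with |KL| = 21.5, L = (7.93, -28.9). Then |TL| = |L − T| = 10.5.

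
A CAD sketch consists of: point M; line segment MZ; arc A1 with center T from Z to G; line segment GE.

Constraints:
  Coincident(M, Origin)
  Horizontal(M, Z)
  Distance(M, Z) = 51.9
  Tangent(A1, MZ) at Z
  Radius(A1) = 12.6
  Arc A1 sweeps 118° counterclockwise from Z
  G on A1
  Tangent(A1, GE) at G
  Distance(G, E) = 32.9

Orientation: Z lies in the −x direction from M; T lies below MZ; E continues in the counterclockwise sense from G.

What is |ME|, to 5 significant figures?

67.277

On A1, Z sits at bearing 90° from T; a 118° counterclockwise sweep puts G at bearing 208°, so G = T + 12.6·(cos 208°, sin 208°) = (-63.025, -18.515). The tangent condition forces TG to be normal to GE, so GE runs along (−sin 208°, cos 208°); with |GE| = 32.9, E = (-47.580, -47.564). Then |ME| = |E − M| = 67.277.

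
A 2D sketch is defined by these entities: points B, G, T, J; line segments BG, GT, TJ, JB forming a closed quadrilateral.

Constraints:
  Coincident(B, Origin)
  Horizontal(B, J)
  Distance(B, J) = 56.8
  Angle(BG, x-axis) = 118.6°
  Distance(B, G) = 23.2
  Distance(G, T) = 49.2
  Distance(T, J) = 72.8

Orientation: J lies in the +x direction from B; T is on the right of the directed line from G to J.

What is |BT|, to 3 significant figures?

30.5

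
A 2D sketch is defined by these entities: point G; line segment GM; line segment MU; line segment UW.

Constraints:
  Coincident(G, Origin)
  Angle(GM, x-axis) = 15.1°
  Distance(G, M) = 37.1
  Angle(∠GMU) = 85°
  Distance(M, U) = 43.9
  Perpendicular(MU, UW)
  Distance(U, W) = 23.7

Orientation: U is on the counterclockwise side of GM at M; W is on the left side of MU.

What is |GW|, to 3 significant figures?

42.8

G is at the origin; GM runs at 15.1° with length 37.1, so M = 37.1·(cos 15.1°, sin 15.1°) = (35.8, 9.66). ∠GMU = 85.0°, so MU runs at 15.1° + (180° − 85.0°) = 110° from the x-axis; with |MU| = 43.9, U = M + 43.9·(cos 110°, sin 110°) = (20.7, 50.9). MU is perpendicular to UW; with |UW| = 23.7 on the left of MU, W = U + 23.7·(-0.939, -0.344) = (-1.52, 42.7). Then |GW| = |W − G| = 42.8.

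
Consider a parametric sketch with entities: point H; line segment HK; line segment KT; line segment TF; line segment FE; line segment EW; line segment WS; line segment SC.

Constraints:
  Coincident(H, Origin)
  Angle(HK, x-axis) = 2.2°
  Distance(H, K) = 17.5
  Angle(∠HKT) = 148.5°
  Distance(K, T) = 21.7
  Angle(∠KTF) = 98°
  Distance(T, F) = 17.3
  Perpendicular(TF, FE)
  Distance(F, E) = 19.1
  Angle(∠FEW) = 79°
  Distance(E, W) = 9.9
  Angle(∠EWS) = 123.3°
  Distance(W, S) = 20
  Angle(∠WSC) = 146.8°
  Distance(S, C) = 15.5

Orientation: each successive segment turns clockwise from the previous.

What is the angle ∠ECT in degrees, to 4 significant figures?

32.02°

H is at the origin; HK runs at 2.2° with length 17.5, so K = (17.49, 0.6718). ∠HKT = 148.5° gives KT at -29.30° from the x-axis; with |KT| = 21.7, T = (36.41, -9.948). ∠KTF = 98.0° gives TF at -111.3° from the x-axis; with |TF| = 17.3, F = (30.13, -26.07). TF is perpendicular to FE, so FE runs at 158.7°; with |FE| = 19.1, E = (12.33, -19.13). ∠FEW = 79.0° gives EW at 57.70° from the x-axis; with |EW| = 9.9, W = (17.62, -10.76). ∠EWS = 123.3° gives WS at 1.000° from the x-axis; with |WS| = 20.0, S = (37.62, -10.41). ∠WSC = 146.8° gives SC at -32.20° from the x-axis; with |SC| = 15.5, C = (50.73, -18.67). Then cos ∠ECT = CE·CT / (|CE||CT|), giving 32.02°.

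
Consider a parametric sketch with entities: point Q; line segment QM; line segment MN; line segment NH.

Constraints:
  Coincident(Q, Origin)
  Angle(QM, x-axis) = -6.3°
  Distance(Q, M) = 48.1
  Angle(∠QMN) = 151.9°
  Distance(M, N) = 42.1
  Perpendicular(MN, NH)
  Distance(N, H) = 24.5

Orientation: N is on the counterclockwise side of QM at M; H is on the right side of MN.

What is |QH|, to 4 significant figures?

96.79

Q is at the origin; QM runs at -6.3° with length 48.1, so M = 48.1·(cos -6.3°, sin -6.3°) = (47.81, -5.278). ∠QMN = 151.9°, so MN runs at -6.3° + (180° − 151.9°) = 21.80° from the x-axis; with |MN| = 42.1, N = M + 42.1·(cos 21.80°, sin 21.80°) = (86.90, 10.36). MN ⟂ NH; with |NH| = 24.5 on the right of MN, H = N + 24.5·(0.3714, -0.9285) = (96.00, -12.39). Then |QH| = |H − Q| = 96.79.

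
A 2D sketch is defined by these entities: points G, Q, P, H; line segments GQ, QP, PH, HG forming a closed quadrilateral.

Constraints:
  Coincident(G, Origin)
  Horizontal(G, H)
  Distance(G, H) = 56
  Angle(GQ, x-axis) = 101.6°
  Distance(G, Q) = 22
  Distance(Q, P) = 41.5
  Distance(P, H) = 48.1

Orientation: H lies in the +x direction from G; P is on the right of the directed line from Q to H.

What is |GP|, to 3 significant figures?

20.2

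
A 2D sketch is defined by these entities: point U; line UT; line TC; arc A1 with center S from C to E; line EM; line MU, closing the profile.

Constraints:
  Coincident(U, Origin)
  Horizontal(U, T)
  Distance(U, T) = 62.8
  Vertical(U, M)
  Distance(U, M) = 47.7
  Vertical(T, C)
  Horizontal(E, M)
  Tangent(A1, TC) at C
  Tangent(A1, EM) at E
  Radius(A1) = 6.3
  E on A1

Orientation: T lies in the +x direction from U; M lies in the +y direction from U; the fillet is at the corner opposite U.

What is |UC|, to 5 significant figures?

75.218

U is at the origin; U and T share the same y with |UT| = 62.8 and T on the +x side, so T = (62.800, 0.0000). UM is vertical with |UM| = 47.7 and M on the +y side, so M = (0.0000, 47.700). The virtual corner opposite U is at (62.800, 47.700). A1 meets TC tangentially, so SC is at right angles to TC and since A1 is tangent to EM there, SE ⟂ EM, with radius 6.3, so the center S sits 6.3 in from both sides at S = (56.500, 41.400). That places the tangent points at C = (62.800, 41.400) on TC and E = (56.500, 47.700) on EM. Then |UC| = |C − U| = 75.218.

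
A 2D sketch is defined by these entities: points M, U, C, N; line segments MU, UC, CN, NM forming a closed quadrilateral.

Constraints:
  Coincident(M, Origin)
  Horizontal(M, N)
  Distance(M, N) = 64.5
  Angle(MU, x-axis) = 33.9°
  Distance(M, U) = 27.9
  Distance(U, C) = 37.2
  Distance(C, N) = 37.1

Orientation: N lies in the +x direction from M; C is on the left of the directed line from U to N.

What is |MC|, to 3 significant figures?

65.1

Checks: M = (0.00, 0.00) ✓; |UC| = 37.20 ✓; |CN| = 37.10 ✓.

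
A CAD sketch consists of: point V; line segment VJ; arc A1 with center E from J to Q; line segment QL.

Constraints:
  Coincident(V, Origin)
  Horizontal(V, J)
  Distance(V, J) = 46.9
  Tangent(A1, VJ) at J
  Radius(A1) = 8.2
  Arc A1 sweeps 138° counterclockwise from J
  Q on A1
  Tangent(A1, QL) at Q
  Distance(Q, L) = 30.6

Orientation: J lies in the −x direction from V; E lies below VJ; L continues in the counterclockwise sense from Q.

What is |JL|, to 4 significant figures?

38.81

V is at the origin; V and J share the same y with |VJ| = 46.9 and J on the −x side, so J = (-46.90, 0.000). Since A1 is tangent to VJ there, EJ ⟂ VJ, so E = J + (0, -8.2) = (-46.90, -8.200). On A1, J sits at bearing 90° from E; a 138° counterclockwise sweep puts Q at bearing 228°, so Q = E + 8.2·(cos 228°, sin 228°) = (-52.39, -14.29). The tangent condition forces EQ to be normal to QL, so QL runs along (−sin 228°, cos 228°); with |QL| = 30.6, L = (-29.65, -34.77). Then |JL| = |L − J| = 38.81.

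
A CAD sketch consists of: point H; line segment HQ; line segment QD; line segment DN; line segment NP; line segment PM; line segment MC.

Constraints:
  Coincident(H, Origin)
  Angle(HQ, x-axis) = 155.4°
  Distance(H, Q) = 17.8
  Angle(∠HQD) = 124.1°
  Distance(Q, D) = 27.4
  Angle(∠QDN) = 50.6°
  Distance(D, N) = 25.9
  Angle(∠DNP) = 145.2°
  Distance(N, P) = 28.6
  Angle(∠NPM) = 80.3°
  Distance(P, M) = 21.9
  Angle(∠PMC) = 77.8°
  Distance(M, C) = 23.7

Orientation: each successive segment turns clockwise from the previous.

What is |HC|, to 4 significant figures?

15.91

∠NPM = 80.3° gives PM at -164.4° from the x-axis; with |PM| = 21.9, M = (-7.125, -10.22). ∠PMC = 77.8° gives MC at 93.40° from the x-axis; with |MC| = 23.7, C = (-8.530, 13.44). Then |HC| = |C − H| = 15.91.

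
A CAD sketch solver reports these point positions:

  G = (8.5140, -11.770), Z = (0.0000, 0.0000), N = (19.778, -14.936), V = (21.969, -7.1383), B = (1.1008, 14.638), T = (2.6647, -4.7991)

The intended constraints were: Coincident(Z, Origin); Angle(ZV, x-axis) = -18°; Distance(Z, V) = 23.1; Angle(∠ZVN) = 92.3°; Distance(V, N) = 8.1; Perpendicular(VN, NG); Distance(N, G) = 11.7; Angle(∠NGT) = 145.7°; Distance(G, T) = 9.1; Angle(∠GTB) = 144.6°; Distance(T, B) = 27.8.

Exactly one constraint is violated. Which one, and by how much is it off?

Distance(T, B) = 27.8 — off by 8.30.

Z = (0.00, 0.00) ✓; ZV at -18.00° ✓; |ZV| = 23.10 ✓; ∠ZVN = 92.31° ✓; |VN| = 8.100 ✓; ∠(VN, NG) = 90.00° ✓; |NG| = 11.70 ✓; ∠NGT = 145.7° ✓; |GT| = 9.100 ✓; ∠GTB = 144.6° ✓; |TB| = 19.50 ✗.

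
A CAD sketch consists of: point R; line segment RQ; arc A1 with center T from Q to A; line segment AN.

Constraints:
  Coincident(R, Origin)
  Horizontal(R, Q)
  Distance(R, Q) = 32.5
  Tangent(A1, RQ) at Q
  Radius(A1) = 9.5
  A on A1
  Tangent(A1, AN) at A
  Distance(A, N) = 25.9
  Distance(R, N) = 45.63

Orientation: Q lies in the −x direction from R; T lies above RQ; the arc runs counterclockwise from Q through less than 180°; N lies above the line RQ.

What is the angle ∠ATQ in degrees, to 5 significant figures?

99.209°

R is at the origin; RQ is horizontal with |RQ| = 32.5 and Q on the −x side, so Q = (-32.500, 0.0000). Since A1 is tangent to RQ there, TQ ⟂ RQ, so T = Q + (0, 9.5) = (-32.500, 9.5000). Since TA ⟂ AN (tangency), |TN| = √(9.5² + 25.9²) = 27.587 regardless of where A sits on A1. So N lies on both circle(R, 45.63) and circle(T, 27.587); the above-RQ intersection is N = (-27.268, 36.587). A is the foot of the tangent from N: A = (-23.122, 11.020).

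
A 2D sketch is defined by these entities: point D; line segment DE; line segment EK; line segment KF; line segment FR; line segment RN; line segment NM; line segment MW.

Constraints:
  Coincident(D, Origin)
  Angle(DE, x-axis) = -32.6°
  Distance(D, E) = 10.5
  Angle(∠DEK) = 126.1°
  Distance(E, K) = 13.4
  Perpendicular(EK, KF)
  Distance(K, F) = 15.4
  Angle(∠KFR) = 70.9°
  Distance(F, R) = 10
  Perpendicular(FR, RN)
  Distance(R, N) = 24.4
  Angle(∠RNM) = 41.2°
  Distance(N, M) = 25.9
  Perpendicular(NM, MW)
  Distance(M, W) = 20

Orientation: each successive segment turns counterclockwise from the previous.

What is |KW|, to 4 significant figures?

23.00

D is at the origin; DE runs at -32.6° with length 10.5, so E = (8.846, -5.657). ∠DEK = 126.1° gives EK at 21.30° from the x-axis; with |EK| = 13.4, K = (21.33, -0.7895). The perpendicularity gives KF at right angles to EK, so KF runs at 111.3°; with |KF| = 15.4, F = (15.74, 13.56). ∠KFR = 70.9° gives FR at -139.6° from the x-axis; with |FR| = 10.0, R = (8.121, 7.077). The perpendicularity gives RN at right angles to FR, so RN runs at -49.60°; with |RN| = 24.4, N = (23.94, -11.50). ∠RNM = 41.2° gives NM at 89.20° from the x-axis; with |NM| = 25.9, M = (24.30, 14.39). NM is perpendicular to MW, so MW runs at 179.2°; with |MW| = 20.0, W = (4.299, 14.67). Then |KW| = |W − K| = 23.00.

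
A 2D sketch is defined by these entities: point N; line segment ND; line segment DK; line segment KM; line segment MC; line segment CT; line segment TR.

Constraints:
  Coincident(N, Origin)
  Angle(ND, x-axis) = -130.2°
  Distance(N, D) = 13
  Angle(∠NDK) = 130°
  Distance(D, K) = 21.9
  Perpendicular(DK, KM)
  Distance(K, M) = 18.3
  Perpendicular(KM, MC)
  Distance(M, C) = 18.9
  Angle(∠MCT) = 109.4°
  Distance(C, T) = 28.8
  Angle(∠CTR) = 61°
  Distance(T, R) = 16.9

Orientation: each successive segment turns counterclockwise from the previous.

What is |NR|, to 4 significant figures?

24.43

∠MCT = 109.4° gives CT at 170.4° from the x-axis; with |CT| = 28.8, T = (-18.24, -4.968). ∠CTR = 61.0° gives TR at -70.60° from the x-axis; with |TR| = 16.9, R = (-12.63, -20.91). Then |NR| = |R − N| = 24.43.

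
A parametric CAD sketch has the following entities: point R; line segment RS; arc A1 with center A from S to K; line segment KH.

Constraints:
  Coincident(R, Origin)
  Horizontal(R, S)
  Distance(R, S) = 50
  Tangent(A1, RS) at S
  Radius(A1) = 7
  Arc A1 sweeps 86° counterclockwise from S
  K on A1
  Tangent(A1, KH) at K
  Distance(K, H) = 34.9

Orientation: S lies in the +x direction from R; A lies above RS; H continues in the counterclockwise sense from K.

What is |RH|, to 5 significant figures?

72.376

On A1, S sits at bearing -90° from A; an 86° counterclockwise sweep puts K at bearing -4°, so K = A + 7.0·(cos -4°, sin -4°) = (56.983, 6.5117). A1 meets KH tangentially, so AK is at right angles to KH, so KH runs along (−sin -4°, cos -4°); with |KH| = 34.9, H = (59.417, 41.327). Then |RH| = |H − R| = 72.376.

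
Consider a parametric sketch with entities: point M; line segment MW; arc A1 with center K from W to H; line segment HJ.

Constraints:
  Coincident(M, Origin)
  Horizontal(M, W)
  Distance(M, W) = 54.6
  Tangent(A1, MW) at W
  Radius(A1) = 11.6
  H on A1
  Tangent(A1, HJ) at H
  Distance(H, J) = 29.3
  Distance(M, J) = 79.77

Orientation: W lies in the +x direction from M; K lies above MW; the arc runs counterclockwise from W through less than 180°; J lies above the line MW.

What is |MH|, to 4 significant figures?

66.93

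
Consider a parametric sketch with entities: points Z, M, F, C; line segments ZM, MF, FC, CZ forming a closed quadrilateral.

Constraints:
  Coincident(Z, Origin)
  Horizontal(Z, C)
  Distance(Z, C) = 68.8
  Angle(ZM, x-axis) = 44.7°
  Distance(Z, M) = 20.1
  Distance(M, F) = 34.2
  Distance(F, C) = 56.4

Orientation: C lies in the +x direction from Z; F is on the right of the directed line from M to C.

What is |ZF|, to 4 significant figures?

25.67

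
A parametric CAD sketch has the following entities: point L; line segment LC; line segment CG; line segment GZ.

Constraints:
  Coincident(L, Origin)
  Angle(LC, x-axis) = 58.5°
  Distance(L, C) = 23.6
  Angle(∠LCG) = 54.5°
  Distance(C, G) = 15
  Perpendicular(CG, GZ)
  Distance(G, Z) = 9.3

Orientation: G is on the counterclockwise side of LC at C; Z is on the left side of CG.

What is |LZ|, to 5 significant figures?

9.9974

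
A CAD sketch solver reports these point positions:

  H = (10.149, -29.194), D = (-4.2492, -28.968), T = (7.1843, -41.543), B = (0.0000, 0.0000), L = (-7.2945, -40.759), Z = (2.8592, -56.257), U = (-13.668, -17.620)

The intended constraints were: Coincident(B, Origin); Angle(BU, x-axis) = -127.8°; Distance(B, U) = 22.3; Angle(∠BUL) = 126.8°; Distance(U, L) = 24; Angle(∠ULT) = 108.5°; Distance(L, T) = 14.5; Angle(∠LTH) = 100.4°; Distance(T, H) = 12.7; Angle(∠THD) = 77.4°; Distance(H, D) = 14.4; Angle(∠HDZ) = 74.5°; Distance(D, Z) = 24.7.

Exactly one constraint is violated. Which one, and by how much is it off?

Distance(D, Z) = 24.7 — off by 3.50.

B = (0.00, 0.00) ✓; BU at -127.8° ✓; |BU| = 22.30 ✓; ∠BUL = 126.8° ✓; |UL| = 24.00 ✓; ∠ULT = 108.5° ✓; |LT| = 14.50 ✓; ∠LTH = 100.4° ✓; |TH| = 12.70 ✓; ∠THD = 77.40° ✓; |HD| = 14.40 ✓; ∠HDZ = 74.50° ✓; |DZ| = 28.20 ✗.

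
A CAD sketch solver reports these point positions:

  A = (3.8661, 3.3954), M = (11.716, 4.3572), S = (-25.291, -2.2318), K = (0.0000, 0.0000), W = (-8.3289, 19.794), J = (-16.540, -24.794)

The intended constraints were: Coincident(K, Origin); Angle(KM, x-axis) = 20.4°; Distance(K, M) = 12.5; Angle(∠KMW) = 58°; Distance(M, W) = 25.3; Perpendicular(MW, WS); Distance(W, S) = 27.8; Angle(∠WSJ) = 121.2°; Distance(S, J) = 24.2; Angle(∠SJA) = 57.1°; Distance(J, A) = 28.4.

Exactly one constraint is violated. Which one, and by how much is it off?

Distance(J, A) = 28.4 — off by 6.40.

K = (0.00, 0.00) ✓; KM at 20.40° ✓; |KM| = 12.50 ✓; ∠KMW = 58.00° ✓; |MW| = 25.30 ✓; ∠(MW, WS) = 90.00° ✓; |WS| = 27.80 ✓; ∠WSJ = 121.2° ✓; |SJ| = 24.20 ✓; ∠SJA = 57.10° ✓; |JA| = 34.80 ✗.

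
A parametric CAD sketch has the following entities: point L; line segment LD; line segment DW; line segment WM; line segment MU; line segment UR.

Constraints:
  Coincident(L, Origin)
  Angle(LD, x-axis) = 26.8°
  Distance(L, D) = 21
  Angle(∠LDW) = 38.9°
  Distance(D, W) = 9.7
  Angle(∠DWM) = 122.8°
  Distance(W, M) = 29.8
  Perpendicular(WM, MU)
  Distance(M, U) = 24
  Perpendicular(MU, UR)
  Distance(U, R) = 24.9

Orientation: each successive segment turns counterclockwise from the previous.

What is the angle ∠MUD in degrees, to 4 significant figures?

65.67°

L is at the origin; LD runs at 26.8° with length 21.0, so D = (18.74, 9.468). ∠LDW = 38.9° gives DW at 167.9° from the x-axis; with |DW| = 9.7, W = (9.260, 11.50). ∠DWM = 122.8° gives WM at -134.9° from the x-axis; with |WM| = 29.8, M = (-11.78, -9.607). WM is perpendicular to MU, so MU runs at -44.90°; with |MU| = 24.0, U = (5.225, -26.55). Then cos ∠MUD = UM·UD / (|UM||UD|), giving 65.67°.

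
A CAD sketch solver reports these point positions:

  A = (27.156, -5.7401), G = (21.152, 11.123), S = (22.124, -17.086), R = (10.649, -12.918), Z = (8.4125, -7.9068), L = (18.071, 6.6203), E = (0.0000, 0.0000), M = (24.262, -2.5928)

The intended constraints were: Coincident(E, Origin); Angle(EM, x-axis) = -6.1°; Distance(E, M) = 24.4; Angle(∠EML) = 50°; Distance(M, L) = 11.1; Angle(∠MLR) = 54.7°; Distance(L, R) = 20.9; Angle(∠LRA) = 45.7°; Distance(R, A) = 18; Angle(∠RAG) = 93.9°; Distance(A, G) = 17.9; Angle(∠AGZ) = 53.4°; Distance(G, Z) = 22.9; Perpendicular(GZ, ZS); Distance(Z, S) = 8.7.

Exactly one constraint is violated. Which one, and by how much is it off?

Distance(Z, S) = 8.7 — off by 7.80.

E = (0.00, 0.00) ✓; EM at -6.100° ✓; |EM| = 24.40 ✓; ∠EML = 50.00° ✓; |ML| = 11.10 ✓; ∠MLR = 54.70° ✓; |LR| = 20.90 ✓; ∠LRA = 45.70° ✓; |RA| = 18.00 ✓; ∠RAG = 93.90° ✓; |AG| = 17.90 ✓; ∠AGZ = 53.40° ✓; |GZ| = 22.90 ✓; ∠(GZ, ZS) = 90.00° ✓; |ZS| = 16.50 ✗.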